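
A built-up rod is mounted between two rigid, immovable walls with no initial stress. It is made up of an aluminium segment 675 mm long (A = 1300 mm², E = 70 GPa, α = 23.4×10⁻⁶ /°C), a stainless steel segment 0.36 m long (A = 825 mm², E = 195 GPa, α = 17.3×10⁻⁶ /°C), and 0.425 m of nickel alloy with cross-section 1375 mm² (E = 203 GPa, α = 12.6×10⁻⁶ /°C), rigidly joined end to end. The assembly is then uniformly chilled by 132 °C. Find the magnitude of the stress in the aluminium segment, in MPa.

σ ≈ 249 MPa (tensile)

With the walls removed the bar would change length by δ_free = Σ αᵢΔT Lᵢ = 23.4×10⁻⁶×132×675 + 17.3×10⁻⁶×132×360 + 12.6×10⁻⁶×132×425 = 3.614 mm.
The walls prevent any net length change, so an axial force P (same in every segment) develops. Compatibility: P · Σ Lᵢ/(AᵢEᵢ) = δ_free.
Σ Lᵢ/(AᵢEᵢ) = 675/(1300×70×10³) + 360/(825×195×10³) + 425/(1375×203×10³) = 1.118×10⁻⁵ mm/N.
So P = 3.614 / 1.118×10⁻⁵ = 323.3 kN, tensile.
σ_{aluminium} = P / A = 323300 / 1300 = 248.7 MPa.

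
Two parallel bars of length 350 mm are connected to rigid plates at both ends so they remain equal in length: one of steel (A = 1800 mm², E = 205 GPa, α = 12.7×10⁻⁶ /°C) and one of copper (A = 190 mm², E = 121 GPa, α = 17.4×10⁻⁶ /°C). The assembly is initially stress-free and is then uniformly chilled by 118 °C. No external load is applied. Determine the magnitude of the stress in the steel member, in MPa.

σ ≈ 6.67 MPa (compressive)

Both members must finish at the same length. With the larger α, the copper tends to over-contract; the plates restrain it, putting the copper in tension and the steel in compression. With no external load the two internal forces are equal and opposite, magnitude P.
Compatibility of the two members (thermal + elastic change equal): (α₁ − α₂)ΔT = P·[1/(A₁E₁) + 1/(A₂E₂)].
|α₁ − α₂|·ΔT = 4.7×10⁻⁶ × 118 = 0.0005546.
1/(A₁E₁) + 1/(A₂E₂) = 1/(1800×205×10³) + 1/(190×121×10³) = 4.621×10⁻⁸ N⁻¹.
P = 0.0005546 / 4.621×10⁻⁸ = 12000 N = 12 kN.
σ_{steel} = P/A₁ = 12000/1800 = 6.668 MPa, compressive.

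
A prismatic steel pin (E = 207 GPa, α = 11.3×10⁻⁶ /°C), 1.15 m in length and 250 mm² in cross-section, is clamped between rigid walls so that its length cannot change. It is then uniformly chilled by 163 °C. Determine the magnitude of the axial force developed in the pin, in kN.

With zero net strain, σ = E·αΔT = 207 GPa × 11.3×10⁻⁶ × 163 = 381.3 MPa.
P = AEαΔT = 250 × 207×10³ × 11.3×10⁻⁶ × 163 = 95.32 kN (tensile).

P ≈ 95.3 kN (tensile)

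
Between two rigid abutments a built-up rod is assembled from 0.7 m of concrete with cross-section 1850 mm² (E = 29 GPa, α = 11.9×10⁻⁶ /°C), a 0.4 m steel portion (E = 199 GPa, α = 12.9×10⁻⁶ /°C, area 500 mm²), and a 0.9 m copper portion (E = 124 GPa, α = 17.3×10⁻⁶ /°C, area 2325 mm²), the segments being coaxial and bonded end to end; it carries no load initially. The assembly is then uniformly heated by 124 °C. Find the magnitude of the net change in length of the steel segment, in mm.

|ΔL| ≈ 0.0777 mm

If the supports were absent, the total length change would be Σ αᵢΔT Lᵢ = 11.9×10⁻⁶×124×700 + 12.9×10⁻⁶×124×400 + 17.3×10⁻⁶×124×900 = 3.603 mm.
The rigid supports impose zero overall length change; the single axial force P common to all segments must satisfy P Σ Lᵢ/(AᵢEᵢ) = δ_free.
Σ Lᵢ/(AᵢEᵢ) = 700/(1850×29×10³) + 400/(500×199×10³) + 900/(2325×124×10³) = 2.019×10⁻⁵ mm/N.
So P = 3.603 / 2.019×10⁻⁵ = 178.5 kN, compressive.
For the steel segment, free thermal change = 12.9×10⁻⁶×124×400 = 0.6398 mm and elastic change from P = 178500×400/(500×199×10³) = 0.7175 mm; these oppose, so the net change is 0.0777 mm (segment shortens).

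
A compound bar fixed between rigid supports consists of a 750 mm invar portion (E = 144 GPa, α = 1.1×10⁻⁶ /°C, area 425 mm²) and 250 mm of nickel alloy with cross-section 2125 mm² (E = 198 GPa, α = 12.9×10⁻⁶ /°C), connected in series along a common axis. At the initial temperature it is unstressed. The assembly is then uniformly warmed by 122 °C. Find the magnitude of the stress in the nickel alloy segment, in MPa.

σ ≈ 18.1 MPa (compressive)

If the supports were absent, the total length change would be Σ αᵢΔT Lᵢ = 1.1×10⁻⁶×122×750 + 12.9×10⁻⁶×122×250 = 0.4941 mm.
Since the ends are fixed, an axial force P builds up, equal in every segment, with P · Σ Lᵢ/(AᵢEᵢ) = δ_free.
The series flexibility is Σ Lᵢ/(AᵢEᵢ) = 750/(425×144×10³) + 250/(2125×198×10³) = 1.285×10⁻⁵ mm/N.
Hence P = δ_free / Σ(L/AE) = 0.4941/1.285×10⁻⁵ = 38.45 kN (compressive).
σ_{nickel alloy} = P / A = 38450 / 2125 = 18.1 MPa.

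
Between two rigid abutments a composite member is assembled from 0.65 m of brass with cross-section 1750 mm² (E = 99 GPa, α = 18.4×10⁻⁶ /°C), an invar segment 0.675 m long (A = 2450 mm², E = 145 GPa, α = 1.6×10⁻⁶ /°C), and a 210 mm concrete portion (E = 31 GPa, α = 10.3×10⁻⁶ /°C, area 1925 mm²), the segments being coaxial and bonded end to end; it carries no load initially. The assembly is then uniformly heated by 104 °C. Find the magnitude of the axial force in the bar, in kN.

P ≈ 172 kN (compressive)

Free thermal expansion of the whole bar: Σ αᵢΔT Lᵢ = 18.4×10⁻⁶×104×650 + 1.6×10⁻⁶×104×675 + 10.3×10⁻⁶×104×210 = 1.581 mm.
The rigid supports impose zero overall length change; the single axial force P common to all segments must satisfy P Σ Lᵢ/(AᵢEᵢ) = δ_free.
Σ Lᵢ/(AᵢEᵢ) = 650/(1750×99×10³) + 675/(2450×145×10³) + 210/(1925×31×10³) = 9.171×10⁻⁶ mm/N.
So P = 1.581 / 9.171×10⁻⁶ = 172.4 kN, compressive.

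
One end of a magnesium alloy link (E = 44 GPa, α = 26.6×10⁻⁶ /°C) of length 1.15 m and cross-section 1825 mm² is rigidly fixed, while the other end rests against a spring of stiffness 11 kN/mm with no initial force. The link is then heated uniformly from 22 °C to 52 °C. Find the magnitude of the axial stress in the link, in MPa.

Free thermal expansion: δ_free = αΔT L = 26.6×10⁻⁶ × 30 × 1150 = 0.9177 mm.
With a force P in the spring, the elastic change of the link is PL/(AE) and that of the spring is P/k; compatibility requires their sum to equal δ_free.
So P = δ_free / [L/(AE) + 1/k] = 0.9177 / [ 1150/(1825×44×10³) + 1/(11×10³) ].
P = 0.9177 / 0.0001052 = 8721 N.
σ = P/A = 8721/1825 = 4.779 MPa.

σ ≈ 4.78 MPa (compressive)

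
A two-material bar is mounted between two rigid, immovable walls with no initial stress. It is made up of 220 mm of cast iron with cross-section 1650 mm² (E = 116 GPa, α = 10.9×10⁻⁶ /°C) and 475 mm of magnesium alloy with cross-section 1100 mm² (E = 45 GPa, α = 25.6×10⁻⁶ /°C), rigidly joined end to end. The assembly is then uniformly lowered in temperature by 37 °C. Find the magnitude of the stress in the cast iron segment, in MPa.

σ ≈ 30.4 MPa (tensile)

Free thermal contraction of the whole bar: Σ αᵢΔT Lᵢ = 10.9×10⁻⁶×37×220 + 25.6×10⁻⁶×37×475 = 0.5386 mm.
The walls prevent any net length change, so an axial force P (same in every segment) develops. Compatibility: P · Σ Lᵢ/(AᵢEᵢ) = δ_free.
Σ Lᵢ/(AᵢEᵢ) = 220/(1650×116×10³) + 475/(1100×45×10³) = 1.075×10⁻⁵ mm/N.
So P = 0.5386 / 1.075×10⁻⁵ = 50.13 kN, tensile.
σ_{cast iron} = P / A = 50130 / 1650 = 30.38 MPa.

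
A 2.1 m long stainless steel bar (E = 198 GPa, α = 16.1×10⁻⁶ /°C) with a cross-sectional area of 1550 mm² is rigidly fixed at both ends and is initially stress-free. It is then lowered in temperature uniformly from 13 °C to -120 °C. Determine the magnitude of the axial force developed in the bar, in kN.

The ends cannot move, so σ = EαΔT = 198×10³ × 16.1×10⁻⁶ × 133 = 424 MPa.
P = AEαΔT = 1550 × 198×10³ × 16.1×10⁻⁶ × 133 = 657.2 kN (tensile).

P ≈ 657 kN (tensile)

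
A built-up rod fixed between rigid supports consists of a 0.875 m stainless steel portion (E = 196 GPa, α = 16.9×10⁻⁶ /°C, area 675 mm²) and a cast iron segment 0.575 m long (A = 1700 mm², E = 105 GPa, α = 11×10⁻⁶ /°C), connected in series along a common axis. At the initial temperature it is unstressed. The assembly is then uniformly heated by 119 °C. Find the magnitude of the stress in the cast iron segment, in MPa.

σ ≈ 150 MPa (compressive)

If the supports were absent, the total length change would be Σ αᵢΔT Lᵢ = 16.9×10⁻⁶×119×875 + 11×10⁻⁶×119×575 = 2.512 mm.
The walls prevent any net length change, so an axial force P (same in every segment) develops. Compatibility: P · Σ Lᵢ/(AᵢEᵢ) = δ_free.
The series flexibility is Σ Lᵢ/(AᵢEᵢ) = 875/(675×196×10³) + 575/(1700×105×10³) = 9.835×10⁻⁶ mm/N.
P = 2.512 / 9.835×10⁻⁶ = 255500 N = 255.5 kN, compressive.
σ_{cast iron} = P / A = 255500 / 1700 = 150.3 MPa.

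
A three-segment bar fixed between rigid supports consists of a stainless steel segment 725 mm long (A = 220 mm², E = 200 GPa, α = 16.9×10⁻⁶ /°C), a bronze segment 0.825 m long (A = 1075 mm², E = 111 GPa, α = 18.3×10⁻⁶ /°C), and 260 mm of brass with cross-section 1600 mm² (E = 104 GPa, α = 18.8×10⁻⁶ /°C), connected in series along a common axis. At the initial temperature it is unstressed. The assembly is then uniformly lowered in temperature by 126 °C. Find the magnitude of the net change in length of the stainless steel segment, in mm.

|ΔL| ≈ 1.14 mm

Free thermal contraction of the whole bar: Σ αᵢΔT Lᵢ = 16.9×10⁻⁶×126×725 + 18.3×10⁻⁶×126×825 + 18.8×10⁻⁶×126×260 = 4.062 mm.
The walls prevent any net length change, so an axial force P (same in every segment) develops. Compatibility: P · Σ Lᵢ/(AᵢEᵢ) = δ_free.
The series flexibility is Σ Lᵢ/(AᵢEᵢ) = 725/(220×200×10³) + 825/(1075×111×10³) + 260/(1600×104×10³) = 2.495×10⁻⁵ mm/N.
P = 4.062 / 2.495×10⁻⁵ = 162800 N = 162.8 kN, tensile.
For the stainless steel segment, free thermal change = 16.9×10⁻⁶×126×725 = 1.544 mm and elastic change from P = 162800×725/(220×200×10³) = 2.682 mm; these oppose, so the net change is 1.14 mm (segment lengthens).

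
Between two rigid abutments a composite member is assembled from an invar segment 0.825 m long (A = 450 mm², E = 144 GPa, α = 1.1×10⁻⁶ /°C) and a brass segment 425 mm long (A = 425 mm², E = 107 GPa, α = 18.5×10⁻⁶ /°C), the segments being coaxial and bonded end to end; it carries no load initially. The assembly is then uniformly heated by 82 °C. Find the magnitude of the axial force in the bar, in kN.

With the walls removed the bar would change length by δ_free = Σ αᵢΔT Lᵢ = 1.1×10⁻⁶×82×825 + 18.5×10⁻⁶×82×425 = 0.7191 mm.
The rigid supports impose zero overall length change; the single axial force P common to all segments must satisfy P Σ Lᵢ/(AᵢEᵢ) = δ_free.
Σ Lᵢ/(AᵢEᵢ) = 825/(450×144×10³) + 425/(425×107×10³) = 2.208×10⁻⁵ mm/N.
So P = 0.7191 / 2.208×10⁻⁵ = 32.57 kN, compressive.

P ≈ 32.6 kN (compressive)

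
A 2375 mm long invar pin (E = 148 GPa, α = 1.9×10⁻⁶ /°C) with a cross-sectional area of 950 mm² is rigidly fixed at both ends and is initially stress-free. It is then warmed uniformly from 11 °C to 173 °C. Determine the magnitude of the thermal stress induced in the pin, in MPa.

σ ≈ 45.6 MPa (compressive)

The supports are rigid, so the total axial strain is zero. The restrained thermal strain is ε = αΔT = 1.9×10⁻⁶ × 162 = 307.8×10⁻⁶.
Hence σ = E·αΔT = 148×10³ × 307.8×10⁻⁶ = 45.55 MPa, compressive.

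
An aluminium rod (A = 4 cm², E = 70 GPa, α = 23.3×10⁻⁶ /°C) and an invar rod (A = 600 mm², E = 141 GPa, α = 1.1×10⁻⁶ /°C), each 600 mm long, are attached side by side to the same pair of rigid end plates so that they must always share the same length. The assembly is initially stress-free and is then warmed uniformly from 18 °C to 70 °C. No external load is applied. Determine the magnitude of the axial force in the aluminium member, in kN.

P ≈ 24.3 kN (compressive in the aluminium)

Equilibrium of a rigid end plate with no external load gives equal and opposite internal forces ±P in the two members. Since α_{aluminium} > α_{invar}, heating drives the aluminium into compression and the invar into tension.
Compatibility of the two members (thermal + elastic change equal): (α₁ − α₂)ΔT = P·[1/(A₁E₁) + 1/(A₂E₂)].
|α₁ − α₂|·ΔT = 22.2×10⁻⁶ × 52 = 0.001154.
1/(A₁E₁) + 1/(A₂E₂) = 1/(400×70×10³) + 1/(600×141×10³) = 4.753×10⁻⁸ N⁻¹.
So P = 0.001154 / 4.753×10⁻⁸ = 24.29 kN.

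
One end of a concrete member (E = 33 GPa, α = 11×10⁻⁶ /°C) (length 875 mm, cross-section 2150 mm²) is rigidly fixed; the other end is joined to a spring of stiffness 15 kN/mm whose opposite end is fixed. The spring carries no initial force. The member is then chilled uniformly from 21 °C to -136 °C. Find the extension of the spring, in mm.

δ ≈ 1.28 mm

Free thermal contraction: δ_free = αΔT L = 11×10⁻⁶ × 157 × 875 = 1.511 mm.
Let P be the tensile force in the spring. The member extends elastically by PL/(AE) and the spring stretches by P/k; together these equal δ_free.
So P = δ_free / [L/(AE) + 1/k] = 1.511 / [ 875/(2150×33×10³) + 1/(15×10³) ].
P = 1.511 / 7.9×10⁻⁵ = 19130 N.
Spring extension = P/k = 19130/(15×10³) = 1.275 mm.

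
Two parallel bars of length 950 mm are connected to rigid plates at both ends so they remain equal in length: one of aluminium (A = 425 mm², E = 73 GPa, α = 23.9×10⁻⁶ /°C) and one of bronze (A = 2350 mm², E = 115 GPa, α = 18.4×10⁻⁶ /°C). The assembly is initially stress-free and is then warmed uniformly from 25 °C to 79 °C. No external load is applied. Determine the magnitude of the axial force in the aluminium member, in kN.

Both members must finish at the same length. With the larger α, the aluminium tends to over-expand; the plates restrain it, putting the aluminium in compression and the bronze in tension. With no external load the two internal forces are equal and opposite, magnitude P.
Setting the final lengths equal and cancelling L: (α₁ − α₂)ΔT = P/(A₁E₁) + P/(A₂E₂).
|α₁ − α₂|·ΔT = 5.5×10⁻⁶ × 54 = 0.000297.
1/(A₁E₁) + 1/(A₂E₂) = 1/(425×73×10³) + 1/(2350×115×10³) = 3.593×10⁻⁸ N⁻¹.
P = 0.000297 / 3.593×10⁻⁸ = 8266 N = 8.266 kN.

P ≈ 8.27 kN (compressive in the aluminium)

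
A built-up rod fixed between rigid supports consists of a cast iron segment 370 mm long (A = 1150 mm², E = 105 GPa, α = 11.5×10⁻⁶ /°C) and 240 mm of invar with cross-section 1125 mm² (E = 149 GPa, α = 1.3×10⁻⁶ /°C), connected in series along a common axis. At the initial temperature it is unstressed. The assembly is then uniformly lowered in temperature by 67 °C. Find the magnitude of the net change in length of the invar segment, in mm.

|ΔL| ≈ 0.0765 mm

With the walls removed the bar would change length by δ_free = Σ αᵢΔT Lᵢ = 11.5×10⁻⁶×67×370 + 1.3×10⁻⁶×67×240 = 0.306 mm.
The rigid supports impose zero overall length change; the single axial force P common to all segments must satisfy P Σ Lᵢ/(AᵢEᵢ) = δ_free.
The series flexibility is Σ Lᵢ/(AᵢEᵢ) = 370/(1150×105×10³) + 240/(1125×149×10³) = 4.496×10⁻⁶ mm/N.
P = 0.306 / 4.496×10⁻⁶ = 68060 N = 68.06 kN, tensile.
For the invar segment, free thermal change = 1.3×10⁻⁶×67×240 = 0.0209 mm and elastic change from P = 68060×240/(1125×149×10³) = 0.09744 mm; these oppose, so the net change is 0.0765 mm (segment lengthens).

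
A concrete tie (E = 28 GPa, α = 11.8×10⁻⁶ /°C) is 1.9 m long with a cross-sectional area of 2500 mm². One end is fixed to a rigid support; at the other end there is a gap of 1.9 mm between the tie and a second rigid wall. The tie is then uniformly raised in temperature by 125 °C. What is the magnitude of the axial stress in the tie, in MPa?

Free thermal elongation = αΔT L = 11.8×10⁻⁶ × 125 × 1900 = 2.802 mm.
After closing the 1.9 mm clearance, 2.802 − 1.9 = 0.9025 mm of expansion remains to be suppressed by the wall.
That suppressed elongation corresponds to σ = E·Δ/L = 28×10³ × 0.9025/1900 = 13.3 MPa.

σ ≈ 13.3 MPa (compressive)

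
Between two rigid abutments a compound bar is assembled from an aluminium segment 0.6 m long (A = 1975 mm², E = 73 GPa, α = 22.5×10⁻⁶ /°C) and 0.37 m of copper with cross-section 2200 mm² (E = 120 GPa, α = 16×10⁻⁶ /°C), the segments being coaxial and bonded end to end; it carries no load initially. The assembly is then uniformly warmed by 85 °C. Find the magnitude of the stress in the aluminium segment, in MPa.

σ ≈ 150 MPa (compressive)

If the supports were absent, the total length change would be Σ αᵢΔT Lᵢ = 22.5×10⁻⁶×85×600 + 16×10⁻⁶×85×370 = 1.651 mm.
The walls prevent any net length change, so an axial force P (same in every segment) develops. Compatibility: P · Σ Lᵢ/(AᵢEᵢ) = δ_free.
The series flexibility is Σ Lᵢ/(AᵢEᵢ) = 600/(1975×73×10³) + 370/(2200×120×10³) = 5.563×10⁻⁶ mm/N.
P = 1.651 / 5.563×10⁻⁶ = 296700 N = 296.7 kN, compressive.
σ_{aluminium} = P / A = 296700 / 1975 = 150.2 MPa.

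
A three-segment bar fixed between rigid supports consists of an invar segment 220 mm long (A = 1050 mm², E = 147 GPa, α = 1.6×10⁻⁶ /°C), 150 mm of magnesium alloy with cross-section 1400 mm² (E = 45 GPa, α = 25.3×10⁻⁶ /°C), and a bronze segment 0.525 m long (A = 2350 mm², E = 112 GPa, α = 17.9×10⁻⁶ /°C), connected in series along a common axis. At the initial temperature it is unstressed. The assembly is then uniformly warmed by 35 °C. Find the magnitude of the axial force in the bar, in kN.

If the supports were absent, the total length change would be Σ αᵢΔT Lᵢ = 1.6×10⁻⁶×35×220 + 25.3×10⁻⁶×35×150 + 17.9×10⁻⁶×35×525 = 0.4741 mm.
The walls prevent any net length change, so an axial force P (same in every segment) develops. Compatibility: P · Σ Lᵢ/(AᵢEᵢ) = δ_free.
Σ Lᵢ/(AᵢEᵢ) = 220/(1050×147×10³) + 150/(1400×45×10³) + 525/(2350×112×10³) = 5.801×10⁻⁶ mm/N.
Hence P = δ_free / Σ(L/AE) = 0.4741/5.801×10⁻⁶ = 81.72 kN (compressive).

P ≈ 81.7 kN (compressive)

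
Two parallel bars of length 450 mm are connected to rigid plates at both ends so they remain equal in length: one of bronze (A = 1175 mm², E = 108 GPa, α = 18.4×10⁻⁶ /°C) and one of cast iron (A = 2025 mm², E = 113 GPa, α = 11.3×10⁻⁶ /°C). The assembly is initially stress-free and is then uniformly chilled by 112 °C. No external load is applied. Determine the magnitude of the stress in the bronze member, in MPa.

σ ≈ 55.2 MPa (tensile)

Both members must finish at the same length. With the larger α, the bronze tends to over-contract; the plates restrain it, putting the bronze in tension and the cast iron in compression. With no external load the two internal forces are equal and opposite, magnitude P.
Equating the net (thermal + elastic) strains gives |α₁ − α₂|·ΔT = P·[1/(A₁E₁) + 1/(A₂E₂)].
|α₁ − α₂|·ΔT = 7.1×10⁻⁶ × 112 = 0.0007952.
1/(A₁E₁) + 1/(A₂E₂) = 1/(1175×108×10³) + 1/(2025×113×10³) = 1.225×10⁻⁸ N⁻¹.
So P = 0.0007952 / 1.225×10⁻⁸ = 64.91 kN.
σ_{bronze} = P/A₁ = 64910/1175 = 55.24 MPa, tensile.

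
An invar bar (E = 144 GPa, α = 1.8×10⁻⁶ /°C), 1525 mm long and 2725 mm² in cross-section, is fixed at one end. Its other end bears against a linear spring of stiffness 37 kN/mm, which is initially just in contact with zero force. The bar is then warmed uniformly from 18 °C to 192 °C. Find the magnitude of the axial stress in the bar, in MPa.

σ ≈ 5.67 MPa (compressive)

The unrestrained thermal change is αΔT L = 1.8×10⁻⁶ × 174 × 1525 = 0.4776 mm.
With a force P in the spring, the elastic change of the bar is PL/(AE) and that of the spring is P/k; compatibility requires their sum to equal δ_free.
P [ L/(AE) + 1/k ] = δ_free → P [ 1525/(2725×144×10³) + 1/(37×10³) ] = 0.4776.
P = 0.4776 / 3.091×10⁻⁵ = 15450 N.
σ = P/A = 15450/2725 = 5.67 MPa.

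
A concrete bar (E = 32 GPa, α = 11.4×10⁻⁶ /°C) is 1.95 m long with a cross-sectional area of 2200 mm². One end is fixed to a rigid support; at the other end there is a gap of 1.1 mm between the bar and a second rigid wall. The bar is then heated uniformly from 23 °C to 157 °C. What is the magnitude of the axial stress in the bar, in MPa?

Unrestrained expansion: δ_free = αΔT L = 11.4×10⁻⁶ × 134 × 1950 = 2.979 mm.
The gap closes (δ_free > 1.1 mm) and the wall then resists a further 2.979 − 1.1 = 1.879 mm of expansion.
That suppressed elongation corresponds to σ = E·Δ/L = 32×10³ × 1.879/1950 = 30.83 MPa.

σ ≈ 30.8 MPa (compressive)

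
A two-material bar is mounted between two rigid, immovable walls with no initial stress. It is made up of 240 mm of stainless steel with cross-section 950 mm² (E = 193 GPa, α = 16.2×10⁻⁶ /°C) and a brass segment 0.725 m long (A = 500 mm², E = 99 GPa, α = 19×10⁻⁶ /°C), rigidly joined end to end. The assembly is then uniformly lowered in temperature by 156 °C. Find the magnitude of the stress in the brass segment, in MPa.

σ ≈ 345 MPa (tensile)

If the supports were absent, the total length change would be Σ αᵢΔT Lᵢ = 16.2×10⁻⁶×156×240 + 19×10⁻⁶×156×725 = 2.755 mm.
The rigid supports impose zero overall length change; the single axial force P common to all segments must satisfy P Σ Lᵢ/(AᵢEᵢ) = δ_free.
Σ Lᵢ/(AᵢEᵢ) = 240/(950×193×10³) + 725/(500×99×10³) = 1.596×10⁻⁵ mm/N.
Hence P = δ_free / Σ(L/AE) = 2.755/1.596×10⁻⁵ = 172.7 kN (tensile).
σ_{brass} = P / A = 172700 / 500 = 345.4 MPa.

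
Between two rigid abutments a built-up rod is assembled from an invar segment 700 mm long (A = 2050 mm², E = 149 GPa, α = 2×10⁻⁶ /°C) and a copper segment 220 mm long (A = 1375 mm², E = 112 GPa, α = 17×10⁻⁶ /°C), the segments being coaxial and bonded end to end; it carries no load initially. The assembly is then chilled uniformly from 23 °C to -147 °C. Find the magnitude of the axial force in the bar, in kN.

P ≈ 235 kN (tensile)

With the walls removed the bar would change length by δ_free = Σ αᵢΔT Lᵢ = 2×10⁻⁶×170×700 + 17×10⁻⁶×170×220 = 0.8738 mm.
Since the ends are fixed, an axial force P builds up, equal in every segment, with P · Σ Lᵢ/(AᵢEᵢ) = δ_free.
Σ Lᵢ/(AᵢEᵢ) = 700/(2050×149×10³) + 220/(1375×112×10³) = 3.72×10⁻⁶ mm/N.
So P = 0.8738 / 3.72×10⁻⁶ = 234.9 kN, tensile.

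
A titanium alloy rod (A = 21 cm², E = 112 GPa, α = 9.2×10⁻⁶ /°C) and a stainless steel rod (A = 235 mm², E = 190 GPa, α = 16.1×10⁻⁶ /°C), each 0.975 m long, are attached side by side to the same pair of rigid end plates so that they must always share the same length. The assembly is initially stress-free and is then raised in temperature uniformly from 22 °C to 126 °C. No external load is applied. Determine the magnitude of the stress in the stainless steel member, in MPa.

The stainless steel has the larger α, so on heating it would change length more than the titanium alloy if both were free. The rigid plates force a common final length, so the stainless steel is put into compression and the titanium alloy into tension, with equal and opposite forces P (no external load).
Compatibility of the two members (thermal + elastic change equal): (α₁ − α₂)ΔT = P·[1/(A₁E₁) + 1/(A₂E₂)].
|α₁ − α₂|·ΔT = 6.9×10⁻⁶ × 104 = 0.0007176.
1/(A₁E₁) + 1/(A₂E₂) = 1/(2100×112×10³) + 1/(235×190×10³) = 2.665×10⁻⁸ N⁻¹.
P = 0.0007176 / 2.665×10⁻⁸ = 26930 N = 26.93 kN.
σ_{stainless steel} = P/A₂ = 26930/235 = 114.6 MPa, compressive.

σ ≈ 115 MPa (compressive)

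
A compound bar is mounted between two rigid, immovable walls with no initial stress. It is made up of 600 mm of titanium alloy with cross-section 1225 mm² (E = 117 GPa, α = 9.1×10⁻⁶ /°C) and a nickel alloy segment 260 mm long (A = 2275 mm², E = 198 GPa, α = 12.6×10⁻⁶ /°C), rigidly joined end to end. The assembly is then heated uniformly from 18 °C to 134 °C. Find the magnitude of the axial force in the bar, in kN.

P ≈ 213 kN (compressive)

With the walls removed the bar would change length by δ_free = Σ αᵢΔT Lᵢ = 9.1×10⁻⁶×116×600 + 12.6×10⁻⁶×116×260 = 1.013 mm.
Since the ends are fixed, an axial force P builds up, equal in every segment, with P · Σ Lᵢ/(AᵢEᵢ) = δ_free.
The series flexibility is Σ Lᵢ/(AᵢEᵢ) = 600/(1225×117×10³) + 260/(2275×198×10³) = 4.763×10⁻⁶ mm/N.
P = 1.013 / 4.763×10⁻⁶ = 212700 N = 212.7 kN, compressive.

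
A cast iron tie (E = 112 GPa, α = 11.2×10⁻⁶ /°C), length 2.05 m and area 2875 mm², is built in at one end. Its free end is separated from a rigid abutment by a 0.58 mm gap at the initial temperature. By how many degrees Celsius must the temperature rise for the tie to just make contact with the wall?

Contact occurs when the free expansion equals the gap: αΔT L = 0.58 mm.
So ΔT = g/(αL) = 0.58/(11.2×10⁻⁶ × 2050) = 25.26 °C.

ΔT ≈ 25.3 °C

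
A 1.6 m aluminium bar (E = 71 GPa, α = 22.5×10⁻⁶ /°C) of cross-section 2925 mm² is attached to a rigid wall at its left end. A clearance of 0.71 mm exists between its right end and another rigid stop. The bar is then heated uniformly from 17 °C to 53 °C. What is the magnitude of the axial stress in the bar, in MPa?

σ ≈ 26 MPa (compressive)

Unrestrained expansion: δ_free = αΔT L = 22.5×10⁻⁶ × 36 × 1600 = 1.296 mm.
This exceeds the 0.71 mm gap, so the wall pushes back. The portion of expansion that must be recovered elastically is δ_free − gap = 1.296 − 0.71 = 0.586 mm.
That suppressed elongation corresponds to σ = E·Δ/L = 71×10³ × 0.586/1600 = 26 MPa.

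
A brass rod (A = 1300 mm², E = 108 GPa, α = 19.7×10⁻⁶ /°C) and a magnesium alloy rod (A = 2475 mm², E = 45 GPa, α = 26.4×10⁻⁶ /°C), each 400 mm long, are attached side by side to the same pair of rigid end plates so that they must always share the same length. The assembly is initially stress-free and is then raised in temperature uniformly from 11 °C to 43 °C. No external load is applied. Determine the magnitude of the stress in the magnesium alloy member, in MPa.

σ ≈ 5.38 MPa (compressive)

Both members must finish at the same length. With the larger α, the magnesium alloy tends to over-expand; the plates restrain it, putting the magnesium alloy in compression and the brass in tension. With no external load the two internal forces are equal and opposite, magnitude P.
Equating the net (thermal + elastic) strains gives |α₁ − α₂|·ΔT = P·[1/(A₁E₁) + 1/(A₂E₂)].
|α₁ − α₂|·ΔT = 6.7×10⁻⁶ × 32 = 0.0002144.
1/(A₁E₁) + 1/(A₂E₂) = 1/(1300×108×10³) + 1/(2475×45×10³) = 1.61×10⁻⁸ N⁻¹.
P = 0.0002144 / 1.61×10⁻⁸ = 13320 N = 13.32 kN.
σ_{magnesium alloy} = P/A₂ = 13320/2475 = 5.38 MPa, compressive.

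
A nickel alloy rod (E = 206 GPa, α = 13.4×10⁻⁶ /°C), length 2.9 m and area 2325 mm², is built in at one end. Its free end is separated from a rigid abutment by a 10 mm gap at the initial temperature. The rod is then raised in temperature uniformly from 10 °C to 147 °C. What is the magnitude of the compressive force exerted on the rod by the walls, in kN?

If the wall were absent the rod would grow by αΔT L = 13.4×10⁻⁶ × 137 × 2900 = 5.324 mm.
This is smaller than the 10 mm clearance, so the rod expands freely without reaching the stop — the stress is zero.

P ≈ 0 kN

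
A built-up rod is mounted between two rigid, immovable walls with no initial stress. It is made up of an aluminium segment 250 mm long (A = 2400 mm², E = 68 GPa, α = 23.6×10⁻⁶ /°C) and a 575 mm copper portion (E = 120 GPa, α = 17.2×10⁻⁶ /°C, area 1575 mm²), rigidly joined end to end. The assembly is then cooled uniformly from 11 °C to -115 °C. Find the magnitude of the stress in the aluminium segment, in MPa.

σ ≈ 181 MPa (tensile)

With the walls removed the bar would change length by δ_free = Σ αᵢΔT Lᵢ = 23.6×10⁻⁶×126×250 + 17.2×10⁻⁶×126×575 = 1.99 mm.
Since the ends are fixed, an axial force P builds up, equal in every segment, with P · Σ Lᵢ/(AᵢEᵢ) = δ_free.
The series flexibility is Σ Lᵢ/(AᵢEᵢ) = 250/(2400×68×10³) + 575/(1575×120×10³) = 4.574×10⁻⁶ mm/N.
P = 1.99 / 4.574×10⁻⁶ = 434900 N = 434.9 kN, tensile.
σ_{aluminium} = P / A = 434900 / 2400 = 181.2 MPa.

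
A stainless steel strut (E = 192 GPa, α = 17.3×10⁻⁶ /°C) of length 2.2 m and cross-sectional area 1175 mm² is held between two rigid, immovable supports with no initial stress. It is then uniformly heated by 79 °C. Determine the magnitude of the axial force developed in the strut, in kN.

The ends cannot move, so σ = EαΔT = 192×10³ × 17.3×10⁻⁶ × 79 = 262.4 MPa.
Axial force P = σA = 262.4 × 1175 = 308300 N = 308.3 kN, compressive.

P ≈ 308 kN (compressive)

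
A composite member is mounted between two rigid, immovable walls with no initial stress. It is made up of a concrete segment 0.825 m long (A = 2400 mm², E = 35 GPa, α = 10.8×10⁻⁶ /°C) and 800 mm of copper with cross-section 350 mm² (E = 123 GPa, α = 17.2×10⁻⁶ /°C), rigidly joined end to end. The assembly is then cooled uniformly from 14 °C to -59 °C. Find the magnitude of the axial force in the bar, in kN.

If the supports were absent, the total length change would be Σ αᵢΔT Lᵢ = 10.8×10⁻⁶×73×825 + 17.2×10⁻⁶×73×800 = 1.655 mm.
The walls prevent any net length change, so an axial force P (same in every segment) develops. Compatibility: P · Σ Lᵢ/(AᵢEᵢ) = δ_free.
The series flexibility is Σ Lᵢ/(AᵢEᵢ) = 825/(2400×35×10³) + 800/(350×123×10³) = 2.84×10⁻⁵ mm/N.
Hence P = δ_free / Σ(L/AE) = 1.655/2.84×10⁻⁵ = 58.26 kN (tensile).

P ≈ 58.3 kN (tensile)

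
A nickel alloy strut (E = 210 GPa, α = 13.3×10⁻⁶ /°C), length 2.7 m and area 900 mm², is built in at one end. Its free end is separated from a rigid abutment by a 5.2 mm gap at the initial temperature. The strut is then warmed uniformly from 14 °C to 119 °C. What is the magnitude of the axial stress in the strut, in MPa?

σ ≈ 0 MPa

Free thermal elongation = αΔT L = 13.3×10⁻⁶ × 105 × 2700 = 3.771 mm.
Since δ_free = 3.77 mm is less than the 5.2 mm gap, the strut never touches the wall. No axial force develops.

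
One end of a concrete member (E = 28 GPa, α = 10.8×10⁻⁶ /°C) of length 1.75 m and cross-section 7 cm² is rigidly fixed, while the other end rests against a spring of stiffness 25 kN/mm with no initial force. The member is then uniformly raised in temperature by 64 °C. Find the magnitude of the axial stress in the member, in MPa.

σ ≈ 13.4 MPa (compressive)

The unrestrained thermal change is αΔT L = 10.8×10⁻⁶ × 64 × 1750 = 1.21 mm.
With a force P in the spring, the elastic change of the member is PL/(AE) and that of the spring is P/k; compatibility requires their sum to equal δ_free.
So P = δ_free / [L/(AE) + 1/k] = 1.21 / [ 1750/(700×28×10³) + 1/(25×10³) ].
P = 1.21 / 0.0001293 = 9356 N.
σ = P/A = 9356/700 = 13.37 MPa.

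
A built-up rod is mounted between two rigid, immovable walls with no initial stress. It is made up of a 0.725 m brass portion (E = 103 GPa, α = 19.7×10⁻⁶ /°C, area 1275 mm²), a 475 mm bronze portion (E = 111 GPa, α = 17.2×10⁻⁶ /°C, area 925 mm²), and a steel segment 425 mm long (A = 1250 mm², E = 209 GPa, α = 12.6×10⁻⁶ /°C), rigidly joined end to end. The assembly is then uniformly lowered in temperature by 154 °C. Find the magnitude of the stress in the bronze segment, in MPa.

Free thermal contraction of the whole bar: Σ αᵢΔT Lᵢ = 19.7×10⁻⁶×154×725 + 17.2×10⁻⁶×154×475 + 12.6×10⁻⁶×154×425 = 4.282 mm.
The rigid supports impose zero overall length change; the single axial force P common to all segments must satisfy P Σ Lᵢ/(AᵢEᵢ) = δ_free.
The series flexibility is Σ Lᵢ/(AᵢEᵢ) = 725/(1275×103×10³) + 475/(925×111×10³) + 425/(1250×209×10³) = 1.177×10⁻⁵ mm/N.
Hence P = δ_free / Σ(L/AE) = 4.282/1.177×10⁻⁵ = 363.7 kN (tensile).
σ_{bronze} = P / A = 363700 / 925 = 393.2 MPa.

σ ≈ 393 MPa (tensile)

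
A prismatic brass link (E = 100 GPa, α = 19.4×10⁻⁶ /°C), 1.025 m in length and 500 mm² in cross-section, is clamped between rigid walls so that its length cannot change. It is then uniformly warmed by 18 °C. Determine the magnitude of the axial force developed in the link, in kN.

Full restraint means ε = 0, so the stress is σ = EαΔT = 100×10³ × 19.4×10⁻⁶ × 18 = 34.92 MPa.
Axial force P = σA = 34.92 × 500 = 17460 N = 17.46 kN, compressive.

P ≈ 17.5 kN (compressive)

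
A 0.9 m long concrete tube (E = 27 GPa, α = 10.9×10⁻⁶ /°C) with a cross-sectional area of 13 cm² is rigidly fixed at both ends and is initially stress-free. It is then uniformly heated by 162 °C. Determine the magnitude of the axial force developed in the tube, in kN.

The ends cannot move, so σ = EαΔT = 27×10³ × 10.9×10⁻⁶ × 162 = 47.68 MPa.
Then P = σA = 47.68 × 1300 mm² = 61.98 kN, compressive.

P ≈ 62 kN (compressive)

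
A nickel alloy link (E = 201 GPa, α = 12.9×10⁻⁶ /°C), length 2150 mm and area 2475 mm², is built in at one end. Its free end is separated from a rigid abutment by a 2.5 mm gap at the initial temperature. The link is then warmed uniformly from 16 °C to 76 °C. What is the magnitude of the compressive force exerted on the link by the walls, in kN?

P ≈ 0 kN

If the wall were absent the link would grow by αΔT L = 12.9×10⁻⁶ × 60 × 2150 = 1.664 mm.
Since δ_free = 1.66 mm is less than the 2.5 mm gap, the link never touches the wall. No axial force develops.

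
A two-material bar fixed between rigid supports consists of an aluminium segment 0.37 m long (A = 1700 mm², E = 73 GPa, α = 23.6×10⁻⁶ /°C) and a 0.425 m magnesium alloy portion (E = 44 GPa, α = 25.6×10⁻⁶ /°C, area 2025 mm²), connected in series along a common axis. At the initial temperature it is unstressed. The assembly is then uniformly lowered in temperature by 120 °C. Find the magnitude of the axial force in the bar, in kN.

P ≈ 304 kN (tensile)

With the walls removed the bar would change length by δ_free = Σ αᵢΔT Lᵢ = 23.6×10⁻⁶×120×370 + 25.6×10⁻⁶×120×425 = 2.353 mm.
The walls prevent any net length change, so an axial force P (same in every segment) develops. Compatibility: P · Σ Lᵢ/(AᵢEᵢ) = δ_free.
Σ Lᵢ/(AᵢEᵢ) = 370/(1700×73×10³) + 425/(2025×44×10³) = 7.751×10⁻⁶ mm/N.
So P = 2.353 / 7.751×10⁻⁶ = 303.6 kN, tensile.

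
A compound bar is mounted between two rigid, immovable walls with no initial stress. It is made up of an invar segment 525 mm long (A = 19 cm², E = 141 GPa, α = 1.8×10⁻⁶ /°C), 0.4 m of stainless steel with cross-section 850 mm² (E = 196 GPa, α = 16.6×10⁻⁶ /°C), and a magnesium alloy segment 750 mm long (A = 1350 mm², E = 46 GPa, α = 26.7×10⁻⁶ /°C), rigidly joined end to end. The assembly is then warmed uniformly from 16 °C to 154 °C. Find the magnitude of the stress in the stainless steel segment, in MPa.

With the walls removed the bar would change length by δ_free = Σ αᵢΔT Lᵢ = 1.8×10⁻⁶×138×525 + 16.6×10⁻⁶×138×400 + 26.7×10⁻⁶×138×750 = 3.81 mm.
The rigid supports impose zero overall length change; the single axial force P common to all segments must satisfy P Σ Lᵢ/(AᵢEᵢ) = δ_free.
Σ Lᵢ/(AᵢEᵢ) = 525/(1900×141×10³) + 400/(850×196×10³) + 750/(1350×46×10³) = 1.644×10⁻⁵ mm/N.
P = 3.81 / 1.644×10⁻⁵ = 231800 N = 231.8 kN, compressive.
σ_{stainless steel} = P / A = 231800 / 850 = 272.7 MPa.

σ ≈ 273 MPa (compressive)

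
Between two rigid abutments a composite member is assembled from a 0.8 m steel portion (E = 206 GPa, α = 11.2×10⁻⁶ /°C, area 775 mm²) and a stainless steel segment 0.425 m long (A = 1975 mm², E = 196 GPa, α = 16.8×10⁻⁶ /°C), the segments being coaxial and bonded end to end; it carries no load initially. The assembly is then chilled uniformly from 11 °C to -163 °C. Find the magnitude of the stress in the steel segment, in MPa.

With the walls removed the bar would change length by δ_free = Σ αᵢΔT Lᵢ = 11.2×10⁻⁶×174×800 + 16.8×10⁻⁶×174×425 = 2.801 mm.
Since the ends are fixed, an axial force P builds up, equal in every segment, with P · Σ Lᵢ/(AᵢEᵢ) = δ_free.
The series flexibility is Σ Lᵢ/(AᵢEᵢ) = 800/(775×206×10³) + 425/(1975×196×10³) = 6.109×10⁻⁶ mm/N.
P = 2.801 / 6.109×10⁻⁶ = 458600 N = 458.6 kN, tensile.
σ_{steel} = P / A = 458600 / 775 = 591.7 MPa.

σ ≈ 592 MPa (tensile)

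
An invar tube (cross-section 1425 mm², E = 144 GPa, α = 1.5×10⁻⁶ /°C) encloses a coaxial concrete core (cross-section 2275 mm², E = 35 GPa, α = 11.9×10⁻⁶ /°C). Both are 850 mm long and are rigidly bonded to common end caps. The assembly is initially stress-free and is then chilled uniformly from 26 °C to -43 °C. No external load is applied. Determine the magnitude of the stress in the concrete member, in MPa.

Both members must finish at the same length. With the larger α, the concrete tends to over-contract; the plates restrain it, putting the concrete in tension and the invar in compression. With no external load the two internal forces are equal and opposite, magnitude P.
Equating the net (thermal + elastic) strains gives |α₁ − α₂|·ΔT = P·[1/(A₁E₁) + 1/(A₂E₂)].
|α₁ − α₂|·ΔT = 10.4×10⁻⁶ × 69 = 0.0007176.
1/(A₁E₁) + 1/(A₂E₂) = 1/(1425×144×10³) + 1/(2275×35×10³) = 1.743×10⁻⁸ N⁻¹.
P = 0.0007176 / 1.743×10⁻⁸ = 41170 N = 41.17 kN.
σ_{concrete} = P/A₂ = 41170/2275 = 18.09 MPa, tensile.

σ ≈ 18.1 MPa (tensile)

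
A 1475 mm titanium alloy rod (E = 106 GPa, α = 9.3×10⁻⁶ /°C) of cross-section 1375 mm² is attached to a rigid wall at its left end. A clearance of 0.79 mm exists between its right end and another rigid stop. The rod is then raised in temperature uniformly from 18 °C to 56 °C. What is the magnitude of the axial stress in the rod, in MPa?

σ ≈ 0 MPa

Free thermal elongation = αΔT L = 9.3×10⁻⁶ × 38 × 1475 = 0.5213 mm.
This is smaller than the 0.79 mm clearance, so the rod expands freely without reaching the stop — the stress is zero.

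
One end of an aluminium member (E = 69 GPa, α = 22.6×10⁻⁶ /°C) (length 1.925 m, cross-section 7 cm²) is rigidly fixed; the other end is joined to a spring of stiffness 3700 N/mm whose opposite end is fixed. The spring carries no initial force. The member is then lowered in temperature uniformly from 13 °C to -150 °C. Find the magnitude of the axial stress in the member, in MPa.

σ ≈ 32.7 MPa (tensile)

The unrestrained thermal change is αΔT L = 22.6×10⁻⁶ × 163 × 1925 = 7.091 mm.
Let P be the tensile force in the spring. The member extends elastically by PL/(AE) and the spring stretches by P/k; together these equal δ_free.
So P = δ_free / [L/(AE) + 1/k] = 7.091 / [ 1925/(700×69×10³) + 1/(3700) ].
P = 7.091 / 0.0003101 = 22870 N.
σ = P/A = 22870/700 = 32.67 MPa.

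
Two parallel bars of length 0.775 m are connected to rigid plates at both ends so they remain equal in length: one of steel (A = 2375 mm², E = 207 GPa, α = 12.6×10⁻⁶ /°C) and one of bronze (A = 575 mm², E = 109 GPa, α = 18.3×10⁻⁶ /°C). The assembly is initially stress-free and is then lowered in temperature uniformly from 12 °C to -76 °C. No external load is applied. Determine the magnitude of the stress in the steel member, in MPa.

σ ≈ 11.7 MPa (compressive)

The bronze has the larger α, so on cooling it would change length more than the steel if both were free. The rigid plates force a common final length, so the bronze is put into tension and the steel into compression, with equal and opposite forces P (no external load).
Compatibility of the two members (thermal + elastic change equal): (α₁ − α₂)ΔT = P·[1/(A₁E₁) + 1/(A₂E₂)].
|α₁ − α₂|·ΔT = 5.7×10⁻⁶ × 88 = 0.0005016.
1/(A₁E₁) + 1/(A₂E₂) = 1/(2375×207×10³) + 1/(575×109×10³) = 1.799×10⁻⁸ N⁻¹.
So P = 0.0005016 / 1.799×10⁻⁸ = 27.88 kN.
σ_{steel} = P/A₁ = 27880/2375 = 11.74 MPa, compressive.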